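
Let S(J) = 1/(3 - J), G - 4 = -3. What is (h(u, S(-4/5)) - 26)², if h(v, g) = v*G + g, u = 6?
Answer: 140625/361 ≈ 389.54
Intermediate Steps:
G = 1 (G = 4 - 3 = 1)
h(v, g) = g + v (h(v, g) = v*1 + g = v + g = g + v)
(h(u, S(-4/5)) - 26)² = ((-1/(-3 - 4/5) + 6) - 26)² = ((-1/(-3 - 4*⅕) + 6) - 26)² = ((-1/(-3 - ⅘) + 6) - 26)² = ((-1/(-19/5) + 6) - 26)² = ((-1*(-5/19) + 6) - 26)² = ((5/19 + 6) - 26)² = (119/19 - 26)² = (-375/19)² = 140625/361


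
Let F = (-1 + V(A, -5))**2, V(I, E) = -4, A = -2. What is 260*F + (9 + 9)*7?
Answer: 6626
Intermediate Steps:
F = 25 (F = (-1 - 4)**2 = (-5)**2 = 25)
260*F + (9 + 9)*7 = 260*25 + (9 + 9)*7 = 6500 + 18*7 = 6500 + 126 = 6626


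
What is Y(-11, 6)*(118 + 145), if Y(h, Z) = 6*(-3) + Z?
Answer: -3156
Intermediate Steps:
Y(h, Z) = -18 + Z
Y(-11, 6)*(118 + 145) = (-18 + 6)*(118 + 145) = -12*263 = -3156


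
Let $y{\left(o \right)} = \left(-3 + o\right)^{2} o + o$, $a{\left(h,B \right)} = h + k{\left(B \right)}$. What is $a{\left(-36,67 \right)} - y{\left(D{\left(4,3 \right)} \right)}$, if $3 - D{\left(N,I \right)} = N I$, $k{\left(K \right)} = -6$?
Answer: $1263$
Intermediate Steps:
$D{\left(N,I \right)} = 3 - I N$ ($D{\left(N,I \right)} = 3 - N I = 3 - I N$)
$a{\left(h,B \right)} = -6 + h$ ($a{\left(h,B \right)} = h - 6 = -6 + h$)
$y{\left(o \right)} = o + o \left(-3 + o\right)^{2}$ ($y{\left(o \right)} = o \left(-3 + o\right)^{2} + o = o + o \left(-3 + o\right)^{2}$)
$a{\left(-36,67 \right)} - y{\left(D{\left(4,3 \right)} \right)} = \left(-6 - 36\right) - \left(3 - 3 \cdot 4\right) \left(1 + \left(-3 + \left(3 - 3 \cdot 4\right)\right)^{2}\right) = -42 - \left(3 - 12\right) \left(1 + \left(-3 + \left(3 - 12\right)\right)^{2}\right) = -42 - - 9 \left(1 + \left(-3 - 9\right)^{2}\right) = -42 - - 9 \left(1 + \left(-12\right)^{2}\right) = -42 - - 9 \left(1 + 144\right) = -42 - \left(-9\right) 145 = -42 - -1305 = -42 + 1305 = 1263$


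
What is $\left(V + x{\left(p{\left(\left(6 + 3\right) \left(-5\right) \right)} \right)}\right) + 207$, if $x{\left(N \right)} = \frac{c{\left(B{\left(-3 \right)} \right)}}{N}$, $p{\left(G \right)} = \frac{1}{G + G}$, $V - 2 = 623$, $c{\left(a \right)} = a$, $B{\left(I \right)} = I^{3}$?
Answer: $3262$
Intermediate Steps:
$V = 625$ ($V = 2 + 623 = 625$)
$p{\left(G \right)} = \frac{1}{2 G}$
$x{\left(N \right)} = - \frac{27}{N}$ ($x{\left(N \right)} = \frac{\left(-3\right)^{3}}{N} = - \frac{27}{N}$)
$\left(V + x{\left(p{\left(\left(6 + 3\right) \left(-5\right) \right)} \right)}\right) + 207 = \left(625 - \frac{27}{\frac{1}{2} \frac{1}{\left(6 + 3\right) \left(-5\right)}}\right) + 207 = \left(625 - \frac{27}{\frac{1}{2} \frac{1}{9 \left(-5\right)}}\right) + 207 = \left(625 - \frac{27}{\frac{1}{2} \frac{1}{-45}}\right) + 207 = \left(625 - \frac{27}{\frac{1}{2} \left(- \frac{1}{45}\right)}\right) + 207 = \left(625 - \frac{27}{- \frac{1}{90}}\right) + 207 = \left(625 - -2430\right) + 207 = \left(625 + 2430\right) + 207 = 3055 + 207 = 3262$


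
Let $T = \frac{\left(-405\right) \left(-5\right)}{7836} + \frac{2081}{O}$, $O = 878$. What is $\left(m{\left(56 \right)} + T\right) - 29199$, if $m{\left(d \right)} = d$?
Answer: $- \frac{33414331413}{1146668} \approx -29140.0$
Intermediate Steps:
$T = \frac{3014111}{1146668}$ ($T = \frac{\left(-405\right) \left(-5\right)}{7836} + \frac{2081}{878} = 2025 \cdot \frac{1}{7836} + 2081 \cdot \frac{1}{878} = \frac{675}{2612} + \frac{2081}{878} = \frac{3014111}{1146668} \approx 2.6286$)
$\left(m{\left(56 \right)} + T\right) - 29199 = \left(56 + \frac{3014111}{1146668}\right) - 29199 = \frac{67227519}{1146668} - 29199 = - \frac{33414331413}{1146668}$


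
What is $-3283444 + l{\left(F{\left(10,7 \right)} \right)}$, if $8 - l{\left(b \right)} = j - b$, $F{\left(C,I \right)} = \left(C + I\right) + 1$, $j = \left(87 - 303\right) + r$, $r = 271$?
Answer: $-3283473$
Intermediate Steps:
$j = 55$ ($j = \left(87 - 303\right) + 271 = -216 + 271 = 55$)
$F{\left(C,I \right)} = 1 + C + I$
$l{\left(b \right)} = -47 + b$ ($l{\left(b \right)} = 8 - \left(55 - b\right) = 8 + \left(-55 + b\right) = -47 + b$)
$-3283444 + l{\left(F{\left(10,7 \right)} \right)} = -3283444 + \left(-47 + \left(1 + 10 + 7\right)\right) = -3283444 + \left(-47 + 18\right) = -3283444 - 29 = -3283473$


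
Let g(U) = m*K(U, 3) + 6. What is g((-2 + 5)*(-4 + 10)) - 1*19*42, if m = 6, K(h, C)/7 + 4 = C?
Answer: -834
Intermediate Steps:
K(h, C) = -28 + 7*C
g(U) = -36 (g(U) = 6*(-28 + 7*3) + 6 = 6*(-28 + 21) + 6 = 6*(-7) + 6 = -42 + 6 = -36)
g((-2 + 5)*(-4 + 10)) - 1*19*42 = -36 - 1*19*42 = -36 - 19*42 = -36 - 798 = -834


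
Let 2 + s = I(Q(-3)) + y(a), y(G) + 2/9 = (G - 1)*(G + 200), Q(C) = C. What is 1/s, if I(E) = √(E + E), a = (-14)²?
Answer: 3127320/241484701043 - 81*I*√6/482969402086 ≈ 1.295e-5 - 4.1081e-10*I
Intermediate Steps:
a = 196
I(E) = √2*√E (I(E) = √(2*E) = √2*√E)
y(G) = -2/9 + (-1 + G)*(200 + G) (y(G) = -2/9 + (G - 1)*(G + 200) = -2/9 + (-1 + G)*(200 + G))
s = 694960/9 + I*√6 (s = -2 + (√2*√(-3) + (-1802/9 + 196² + 199*196)) = -2 + (√2*(I*√3) + (-1802/9 + 38416 + 39004)) = -2 + (I*√6 + 694978/9) = -2 + (694978/9 + I*√6) = 694960/9 + I*√6 ≈ 77218.0 + 2.4495*I)
1/s = 1/(694960/9 + I*√6)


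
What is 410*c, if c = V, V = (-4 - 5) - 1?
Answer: -4100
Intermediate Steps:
V = -10 (V = -9 - 1 = -10)
c = -10
410*c = 410*(-10) = -4100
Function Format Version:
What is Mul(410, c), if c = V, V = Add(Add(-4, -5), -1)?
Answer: -4100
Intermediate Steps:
V = -10 (V = Add(-9, -1) = -10)
c = -10
Mul(410, c) = Mul(410, -10) = -4100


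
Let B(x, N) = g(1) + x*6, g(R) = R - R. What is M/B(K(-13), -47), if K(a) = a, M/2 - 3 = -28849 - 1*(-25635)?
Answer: 247/3 ≈ 82.333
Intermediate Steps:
M = -6422 (M = 6 + 2*(-28849 - 1*(-25635)) = 6 + 2*(-28849 + 25635) = 6 + 2*(-3214) = 6 - 6428 = -6422)
g(R) = 0
B(x, N) = 6*x (B(x, N) = 0 + x*6 = 0 + 6*x = 6*x)
M/B(K(-13), -47) = -6422/(6*(-13)) = -6422/(-78) = -6422*(-1/78) = 247/3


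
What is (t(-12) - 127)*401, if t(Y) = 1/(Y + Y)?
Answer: -1222649/24 ≈ -50944.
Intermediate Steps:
t(Y) = 1/(2*Y)
(t(-12) - 127)*401 = ((1/2)/(-12) - 127)*401 = ((1/2)*(-1/12) - 127)*401 = (-1/24 - 127)*401 = -3049/24*401 = -1222649/24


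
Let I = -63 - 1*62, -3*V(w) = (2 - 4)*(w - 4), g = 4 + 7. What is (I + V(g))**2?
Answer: 130321/9 ≈ 14480.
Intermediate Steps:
g = 11
V(w) = -8/3 + 2*w/3 (V(w) = -(2 - 4)*(w - 4)/3 = -(-2)*(-4 + w)/3 = -(8 - 2*w)/3 = -8/3 + 2*w/3)
I = -125 (I = -63 - 62 = -125)
(I + V(g))**2 = (-125 + (-8/3 + (2/3)*11))**2 = (-125 + (-8/3 + 22/3))**2 = (-125 + 14/3)**2 = (-361/3)**2 = 130321/9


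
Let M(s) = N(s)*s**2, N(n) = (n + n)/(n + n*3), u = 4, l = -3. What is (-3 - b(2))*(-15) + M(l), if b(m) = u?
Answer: 219/2 ≈ 109.50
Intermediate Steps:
N(n) = 1/2 (N(n) = (2*n)/(n + 3*n) = (2*n)/((4*n)) = (2*n)*(1/(4*n)) = 1/2)
b(m) = 4
M(s) = s**2/2
(-3 - b(2))*(-15) + M(l) = (-3 - 1*4)*(-15) + (1/2)*(-3)**2 = (-3 - 4)*(-15) + (1/2)*9 = -7*(-15) + 9/2 = 105 + 9/2 = 219/2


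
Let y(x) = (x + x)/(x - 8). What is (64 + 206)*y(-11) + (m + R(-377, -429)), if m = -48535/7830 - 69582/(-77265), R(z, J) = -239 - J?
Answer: 127037931287/255438090 ≈ 497.33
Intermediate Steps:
m = -71227327/13444110 (m = -48535*1/7830 - 69582*(-1/77265) = -9707/1566 + 23194/25755 = -71227327/13444110 ≈ -5.2980)
y(x) = 2*x/(-8 + x) (y(x) = (2*x)/(-8 + x) = 2*x/(-8 + x))
(64 + 206)*y(-11) + (m + R(-377, -429)) = (64 + 206)*(2*(-11)/(-8 - 11)) + (-71227327/13444110 + (-239 - 1*(-429))) = 270*(2*(-11)/(-19)) + (-71227327/13444110 + (-239 + 429)) = 270*(2*(-11)*(-1/19)) + (-71227327/13444110 + 190) = 270*(22/19) + 2483153573/13444110 = 5940/19 + 2483153573/13444110 = 127037931287/255438090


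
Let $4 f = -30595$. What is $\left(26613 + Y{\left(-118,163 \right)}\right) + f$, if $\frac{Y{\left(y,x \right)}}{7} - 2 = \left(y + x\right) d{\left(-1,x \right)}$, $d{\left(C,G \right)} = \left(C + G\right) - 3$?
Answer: $\frac{276253}{4} \approx 69063.0$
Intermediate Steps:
$f = - \frac{30595}{4}$ ($f = \frac{1}{4} \left(-30595\right) = - \frac{30595}{4} \approx -7648.8$)
$d{\left(C,G \right)} = -3 + C + G$
$Y{\left(y,x \right)} = 14 + 7 \left(-4 + x\right) \left(x + y\right)$ ($Y{\left(y,x \right)} = 14 + 7 \left(y + x\right) \left(-3 - 1 + x\right) = 14 + 7 \left(x + y\right) \left(-4 + x\right) = 14 + 7 \left(-4 + x\right) \left(x + y\right)$)
$\left(26613 + Y{\left(-118,163 \right)}\right) + f = \left(26613 + \left(14 + 7 \cdot 163 \left(-4 + 163\right) + 7 \left(-118\right) \left(-4 + 163\right)\right)\right) - \frac{30595}{4} = \left(26613 + \left(14 + 7 \cdot 163 \cdot 159 + 7 \left(-118\right) 159\right)\right) - \frac{30595}{4} = \left(26613 + \left(14 + 181419 - 131334\right)\right) - \frac{30595}{4} = \left(26613 + 50099\right) - \frac{30595}{4} = 76712 - \frac{30595}{4} = \frac{276253}{4}$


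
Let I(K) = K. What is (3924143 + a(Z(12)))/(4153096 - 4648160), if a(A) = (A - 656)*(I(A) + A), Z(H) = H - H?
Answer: -3924143/495064 ≈ -7.9265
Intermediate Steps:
Z(H) = 0
a(A) = 2*A*(-656 + A) (a(A) = (A - 656)*(A + A) = (-656 + A)*(2*A) = 2*A*(-656 + A))
(3924143 + a(Z(12)))/(4153096 - 4648160) = (3924143 + 2*0*(-656 + 0))/(4153096 - 4648160) = (3924143 + 2*0*(-656))/(-495064) = (3924143 + 0)*(-1/495064) = 3924143*(-1/495064) = -3924143/495064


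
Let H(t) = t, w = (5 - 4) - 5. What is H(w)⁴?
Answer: 256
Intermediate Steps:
w = -4 (w = 1 - 5 = -4)
H(w)⁴ = (-4)⁴ = 256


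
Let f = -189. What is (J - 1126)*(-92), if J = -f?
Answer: 86204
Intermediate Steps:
J = 189 (J = -1*(-189) = 189)
(J - 1126)*(-92) = (189 - 1126)*(-92) = -937*(-92) = 86204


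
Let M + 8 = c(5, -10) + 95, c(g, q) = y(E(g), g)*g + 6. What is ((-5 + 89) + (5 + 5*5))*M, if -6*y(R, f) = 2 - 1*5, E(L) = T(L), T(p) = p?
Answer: 10887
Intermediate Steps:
E(L) = L
y(R, f) = ½ (y(R, f) = -(2 - 1*5)/6 = -(2 - 5)/6 = -⅙*(-3) = ½)
c(g, q) = 6 + g/2 (c(g, q) = g/2 + 6 = 6 + g/2)
M = 191/2 (M = -8 + ((6 + (½)*5) + 95) = -8 + ((6 + 5/2) + 95) = -8 + (17/2 + 95) = -8 + 207/2 = 191/2 ≈ 95.500)
((-5 + 89) + (5 + 5*5))*M = ((-5 + 89) + (5 + 5*5))*(191/2) = (84 + (5 + 25))*(191/2) = (84 + 30)*(191/2) = 114*(191/2) = 10887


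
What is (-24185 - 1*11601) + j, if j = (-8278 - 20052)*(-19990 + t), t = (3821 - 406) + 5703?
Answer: 307967974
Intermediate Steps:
t = 9118 (t = 3415 + 5703 = 9118)
j = 308003760 (j = (-8278 - 20052)*(-19990 + 9118) = -28330*(-10872) = 308003760)
(-24185 - 1*11601) + j = (-24185 - 1*11601) + 308003760 = (-24185 - 11601) + 308003760 = -35786 + 308003760 = 307967974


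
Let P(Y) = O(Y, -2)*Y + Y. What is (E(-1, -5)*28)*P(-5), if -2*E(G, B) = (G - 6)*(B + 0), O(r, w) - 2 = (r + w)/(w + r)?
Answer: 9800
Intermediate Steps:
O(r, w) = 3 (O(r, w) = 2 + (r + w)/(w + r) = 2 + (r + w)/(r + w) = 2 + 1 = 3)
P(Y) = 4*Y (P(Y) = 3*Y + Y = 4*Y)
E(G, B) = -B*(-6 + G)/2 (E(G, B) = -(G - 6)*(B + 0)/2 = -(-6 + G)*B/2 = -B*(-6 + G)/2)
(E(-1, -5)*28)*P(-5) = (((½)*(-5)*(6 - 1*(-1)))*28)*(4*(-5)) = (((½)*(-5)*(6 + 1))*28)*(-20) = (((½)*(-5)*7)*28)*(-20) = -35/2*28*(-20) = -490*(-20) = 9800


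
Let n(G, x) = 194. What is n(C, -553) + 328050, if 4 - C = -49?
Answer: 328244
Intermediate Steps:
C = 53 (C = 4 - 1*(-49) = 4 + 49 = 53)
n(C, -553) + 328050 = 194 + 328050 = 328244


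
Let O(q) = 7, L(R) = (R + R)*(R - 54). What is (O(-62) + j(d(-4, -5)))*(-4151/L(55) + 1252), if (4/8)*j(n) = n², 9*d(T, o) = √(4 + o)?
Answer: 186337/22 ≈ 8469.9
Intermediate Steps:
L(R) = 2*R*(-54 + R) (L(R) = (2*R)*(-54 + R) = 2*R*(-54 + R))
d(T, o) = √(4 + o)/9
j(n) = 2*n²
(O(-62) + j(d(-4, -5)))*(-4151/L(55) + 1252) = (7 + 2*(√(4 - 5)/9)²)*(-4151*1/(110*(-54 + 55)) + 1252) = (7 + 2*(√(-1)/9)²)*(-4151/(2*55*1) + 1252) = (7 + 2*(I/9)²)*(-4151/110 + 1252) = (7 + 2*(-1/81))*(-4151*1/110 + 1252) = (7 - 2/81)*(-4151/110 + 1252) = (565/81)*(133569/110) = 186337/22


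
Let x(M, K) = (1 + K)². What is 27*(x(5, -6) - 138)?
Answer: -3051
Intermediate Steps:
27*(x(5, -6) - 138) = 27*((1 - 6)² - 138) = 27*((-5)² - 138) = 27*(25 - 138) = 27*(-113) = -3051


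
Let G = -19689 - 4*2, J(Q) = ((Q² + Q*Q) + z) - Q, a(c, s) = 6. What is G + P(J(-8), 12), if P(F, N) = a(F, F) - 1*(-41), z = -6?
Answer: -19650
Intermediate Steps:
J(Q) = -6 - Q + 2*Q² (J(Q) = ((Q² + Q*Q) - 6) - Q = ((Q² + Q²) - 6) - Q = (2*Q² - 6) - Q = (-6 + 2*Q²) - Q = -6 - Q + 2*Q²)
P(F, N) = 47 (P(F, N) = 6 - 1*(-41) = 6 + 41 = 47)
G = -19697 (G = -19689 - 1*8 = -19689 - 8 = -19697)
G + P(J(-8), 12) = -19697 + 47 = -19650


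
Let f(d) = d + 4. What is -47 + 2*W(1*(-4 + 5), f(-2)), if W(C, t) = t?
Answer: -43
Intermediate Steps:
f(d) = 4 + d
-47 + 2*W(1*(-4 + 5), f(-2)) = -47 + 2*(4 - 2) = -47 + 2*2 = -47 + 4 = -43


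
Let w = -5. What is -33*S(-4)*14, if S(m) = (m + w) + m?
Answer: 6006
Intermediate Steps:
S(m) = -5 + 2*m (S(m) = (m - 5) + m = (-5 + m) + m = -5 + 2*m)
-33*S(-4)*14 = -33*(-5 + 2*(-4))*14 = -33*(-5 - 8)*14 = -33*(-13)*14 = 429*14 = 6006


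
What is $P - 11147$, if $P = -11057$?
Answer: $-22204$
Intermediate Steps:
$P - 11147 = -11057 - 11147 = -22204$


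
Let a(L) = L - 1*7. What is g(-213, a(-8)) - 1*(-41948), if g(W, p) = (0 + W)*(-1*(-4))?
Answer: 41096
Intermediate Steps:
a(L) = -7 + L (a(L) = L - 7 = -7 + L)
g(W, p) = 4*W (g(W, p) = W*4 = 4*W)
g(-213, a(-8)) - 1*(-41948) = 4*(-213) - 1*(-41948) = -852 + 41948 = 41096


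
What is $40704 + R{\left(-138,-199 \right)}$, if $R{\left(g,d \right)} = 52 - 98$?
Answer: $40658$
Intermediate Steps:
$R{\left(g,d \right)} = -46$
$40704 + R{\left(-138,-199 \right)} = 40704 - 46 = 40658$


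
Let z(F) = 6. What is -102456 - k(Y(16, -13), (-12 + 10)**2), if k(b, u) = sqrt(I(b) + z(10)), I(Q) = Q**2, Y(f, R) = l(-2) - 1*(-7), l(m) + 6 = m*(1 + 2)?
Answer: -102456 - sqrt(31) ≈ -1.0246e+5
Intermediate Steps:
l(m) = -6 + 3*m (l(m) = -6 + m*(1 + 2) = -6 + m*3 = -6 + 3*m)
Y(f, R) = -5 (Y(f, R) = (-6 + 3*(-2)) - 1*(-7) = (-6 - 6) + 7 = -12 + 7 = -5)
k(b, u) = sqrt(6 + b**2) (k(b, u) = sqrt(b**2 + 6) = sqrt(6 + b**2))
-102456 - k(Y(16, -13), (-12 + 10)**2) = -102456 - sqrt(6 + (-5)**2) = -102456 - sqrt(6 + 25) = -102456 - sqrt(31)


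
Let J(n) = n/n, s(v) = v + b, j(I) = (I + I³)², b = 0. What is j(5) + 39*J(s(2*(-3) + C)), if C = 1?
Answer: 16939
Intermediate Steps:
s(v) = v (s(v) = v + 0 = v)
J(n) = 1
j(5) + 39*J(s(2*(-3) + C)) = 5²*(1 + 5²)² + 39*1 = 25*(1 + 25)² + 39 = 25*26² + 39 = 25*676 + 39 = 16900 + 39 = 16939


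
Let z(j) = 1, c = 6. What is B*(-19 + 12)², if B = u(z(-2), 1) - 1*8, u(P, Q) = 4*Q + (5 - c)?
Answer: -245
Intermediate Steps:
u(P, Q) = -1 + 4*Q (u(P, Q) = 4*Q + (5 - 1*6) = 4*Q + (5 - 6) = 4*Q - 1 = -1 + 4*Q)
B = -5 (B = (-1 + 4*1) - 1*8 = (-1 + 4) - 8 = 3 - 8 = -5)
B*(-19 + 12)² = -5*(-19 + 12)² = -5*(-7)² = -5*49 = -245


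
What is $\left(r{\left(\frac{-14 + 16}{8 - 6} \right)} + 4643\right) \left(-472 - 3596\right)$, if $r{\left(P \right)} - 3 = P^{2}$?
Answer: $-18903996$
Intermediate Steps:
$r{\left(P \right)} = 3 + P^{2}$
$\left(r{\left(\frac{-14 + 16}{8 - 6} \right)} + 4643\right) \left(-472 - 3596\right) = \left(\left(3 + \left(\frac{-14 + 16}{8 - 6}\right)^{2}\right) + 4643\right) \left(-472 - 3596\right) = \left(\left(3 + \left(\frac{2}{2}\right)^{2}\right) + 4643\right) \left(-4068\right) = \left(\left(3 + \left(2 \cdot \frac{1}{2}\right)^{2}\right) + 4643\right) \left(-4068\right) = \left(\left(3 + 1^{2}\right) + 4643\right) \left(-4068\right) = \left(\left(3 + 1\right) + 4643\right) \left(-4068\right) = \left(4 + 4643\right) \left(-4068\right) = 4647 \left(-4068\right) = -18903996$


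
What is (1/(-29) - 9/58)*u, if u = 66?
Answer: -363/29 ≈ -12.517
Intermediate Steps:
(1/(-29) - 9/58)*u = (1/(-29) - 9/58)*66 = (1*(-1/29) - 9*1/58)*66 = (-1/29 - 9/58)*66 = -11/58*66 = -363/29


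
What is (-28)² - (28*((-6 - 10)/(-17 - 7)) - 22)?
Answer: 2362/3 ≈ 787.33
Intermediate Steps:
(-28)² - (28*((-6 - 10)/(-17 - 7)) - 22) = 784 - (28*(-16/(-24)) - 22) = 784 - (28*(-16*(-1/24)) - 22) = 784 - (28*(⅔) - 22) = 784 - (56/3 - 22) = 784 - 1*(-10/3) = 784 + 10/3 = 2362/3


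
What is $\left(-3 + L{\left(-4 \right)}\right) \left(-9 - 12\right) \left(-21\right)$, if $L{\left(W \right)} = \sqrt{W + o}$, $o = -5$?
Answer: $-1323 + 1323 i \approx -1323.0 + 1323.0 i$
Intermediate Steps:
$L{\left(W \right)} = \sqrt{-5 + W}$ ($L{\left(W \right)} = \sqrt{W - 5} = \sqrt{-5 + W}$)
$\left(-3 + L{\left(-4 \right)}\right) \left(-9 - 12\right) \left(-21\right) = \left(-3 + \sqrt{-5 - 4}\right) \left(-9 - 12\right) \left(-21\right) = \left(-3 + \sqrt{-9}\right) \left(-21\right) \left(-21\right) = \left(-3 + 3 i\right) \left(-21\right) \left(-21\right) = \left(63 - 63 i\right) \left(-21\right) = -1323 + 1323 i$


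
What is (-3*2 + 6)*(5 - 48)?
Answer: 0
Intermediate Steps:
(-3*2 + 6)*(5 - 48) = (-6 + 6)*(-43) = 0*(-43) = 0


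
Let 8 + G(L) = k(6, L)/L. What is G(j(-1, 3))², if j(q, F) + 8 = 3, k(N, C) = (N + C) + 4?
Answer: 81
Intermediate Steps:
k(N, C) = 4 + C + N (k(N, C) = (C + N) + 4 = 4 + C + N)
j(q, F) = -5 (j(q, F) = -8 + 3 = -5)
G(L) = -8 + (10 + L)/L (G(L) = -8 + (4 + L + 6)/L = -8 + (10 + L)/L)
G(j(-1, 3))² = (-7 + 10/(-5))² = (-7 + 10*(-⅕))² = (-7 - 2)² = (-9)² = 81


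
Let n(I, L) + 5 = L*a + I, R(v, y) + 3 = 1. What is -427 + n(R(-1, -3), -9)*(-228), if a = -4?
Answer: -7039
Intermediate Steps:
R(v, y) = -2 (R(v, y) = -3 + 1 = -2)
n(I, L) = -5 + I - 4*L (n(I, L) = -5 + (L*(-4) + I) = -5 + (-4*L + I) = -5 + (I - 4*L) = -5 + I - 4*L)
-427 + n(R(-1, -3), -9)*(-228) = -427 + (-5 - 2 - 4*(-9))*(-228) = -427 + (-5 - 2 + 36)*(-228) = -427 + 29*(-228) = -427 - 6612 = -7039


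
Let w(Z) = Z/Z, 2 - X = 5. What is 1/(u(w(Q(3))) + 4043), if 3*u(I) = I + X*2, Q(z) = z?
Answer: 3/12124 ≈ 0.00024744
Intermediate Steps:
X = -3 (X = 2 - 1*5 = 2 - 5 = -3)
w(Z) = 1
u(I) = -2 + I/3 (u(I) = (I - 3*2)/3 = (I - 6)/3 = (-6 + I)/3 = -2 + I/3)
1/(u(w(Q(3))) + 4043) = 1/((-2 + (⅓)*1) + 4043) = 1/((-2 + ⅓) + 4043) = 1/(-5/3 + 4043) = 1/(12124/3) = 3/12124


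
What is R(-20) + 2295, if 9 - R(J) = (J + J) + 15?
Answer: 2329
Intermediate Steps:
R(J) = -6 - 2*J (R(J) = 9 - ((J + J) + 15) = 9 - (2*J + 15) = 9 - (15 + 2*J) = 9 + (-15 - 2*J) = -6 - 2*J)
R(-20) + 2295 = (-6 - 2*(-20)) + 2295 = (-6 + 40) + 2295 = 34 + 2295 = 2329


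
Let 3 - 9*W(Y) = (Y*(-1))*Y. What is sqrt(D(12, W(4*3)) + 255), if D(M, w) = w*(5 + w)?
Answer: sqrt(5431)/3 ≈ 24.565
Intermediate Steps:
W(Y) = 1/3 + Y**2/9 (W(Y) = 1/3 - Y*(-1)*Y/9 = 1/3 - (-Y)*Y/9 = 1/3 - (-1)*Y**2/9 = 1/3 + Y**2/9)
sqrt(D(12, W(4*3)) + 255) = sqrt((1/3 + (4*3)**2/9)*(5 + (1/3 + (4*3)**2/9)) + 255) = sqrt((1/3 + (1/9)*12**2)*(5 + (1/3 + (1/9)*12**2)) + 255) = sqrt((1/3 + (1/9)*144)*(5 + (1/3 + (1/9)*144)) + 255) = sqrt((1/3 + 16)*(5 + (1/3 + 16)) + 255) = sqrt(49*(5 + 49/3)/3 + 255) = sqrt((49/3)*(64/3) + 255) = sqrt(3136/9 + 255) = sqrt(5431/9) = sqrt(5431)/3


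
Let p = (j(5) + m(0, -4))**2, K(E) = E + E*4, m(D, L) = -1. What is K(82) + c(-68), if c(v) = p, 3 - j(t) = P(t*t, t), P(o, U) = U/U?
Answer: 411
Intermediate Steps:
P(o, U) = 1
j(t) = 2 (j(t) = 3 - 1*1 = 3 - 1 = 2)
K(E) = 5*E (K(E) = E + 4*E = 5*E)
p = 1 (p = (2 - 1)**2 = 1**2 = 1)
c(v) = 1
K(82) + c(-68) = 5*82 + 1 = 410 + 1 = 411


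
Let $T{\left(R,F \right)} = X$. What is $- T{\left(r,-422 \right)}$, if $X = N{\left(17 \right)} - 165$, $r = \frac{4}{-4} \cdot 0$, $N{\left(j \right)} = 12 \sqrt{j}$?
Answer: $165 - 12 \sqrt{17} \approx 115.52$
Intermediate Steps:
$r = 0$ ($r = 4 \left(- \frac{1}{4}\right) 0 = \left(-1\right) 0 = 0$)
$X = -165 + 12 \sqrt{17}$ ($X = 12 \sqrt{17} - 165 = -165 + 12 \sqrt{17} \approx -115.52$)
$T{\left(R,F \right)} = -165 + 12 \sqrt{17}$
$- T{\left(r,-422 \right)} = - (-165 + 12 \sqrt{17}) = 165 - 12 \sqrt{17}$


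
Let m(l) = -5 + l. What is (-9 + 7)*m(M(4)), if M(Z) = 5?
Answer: 0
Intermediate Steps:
(-9 + 7)*m(M(4)) = (-9 + 7)*(-5 + 5) = -2*0 = 0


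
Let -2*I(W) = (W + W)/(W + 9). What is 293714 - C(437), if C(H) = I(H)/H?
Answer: 130996445/446 ≈ 2.9371e+5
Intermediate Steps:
I(W) = -W/(9 + W) (I(W) = -(W + W)/(2*(W + 9)) = -2*W/(2*(9 + W)) = -W/(9 + W))
C(H) = -1/(9 + H) (C(H) = (-H/(9 + H))/H = -1/(9 + H))
293714 - C(437) = 293714 - (-1)/(9 + 437) = 293714 - (-1)/446 = 293714 - 1*(-1/446) = 293714 + 1/446 = 130996445/446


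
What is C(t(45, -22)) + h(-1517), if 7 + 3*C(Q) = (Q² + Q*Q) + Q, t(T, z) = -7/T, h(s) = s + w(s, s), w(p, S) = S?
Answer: -18445942/6075 ≈ -3036.4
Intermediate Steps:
h(s) = 2*s (h(s) = s + s = 2*s)
C(Q) = -7/3 + Q/3 + 2*Q²/3 (C(Q) = -7/3 + ((Q² + Q*Q) + Q)/3 = -7/3 + ((Q² + Q²) + Q)/3 = -7/3 + (2*Q² + Q)/3 = -7/3 + (Q + 2*Q²)/3 = -7/3 + (Q/3 + 2*Q²/3) = -7/3 + Q/3 + 2*Q²/3)
C(t(45, -22)) + h(-1517) = (-7/3 + (-7/45)/3 + 2*(-7/45)²/3) + 2*(-1517) = (-7/3 + (-7*1/45)/3 + 2*(-7*1/45)²/3) - 3034 = (-7/3 + (⅓)*(-7/45) + 2*(-7/45)²/3) - 3034 = (-7/3 - 7/135 + (⅔)*(49/2025)) - 3034 = (-7/3 - 7/135 + 98/6075) - 3034 = -14392/6075 - 3034 = -18445942/6075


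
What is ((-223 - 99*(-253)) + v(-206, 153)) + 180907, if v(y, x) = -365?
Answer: 205366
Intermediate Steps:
((-223 - 99*(-253)) + v(-206, 153)) + 180907 = ((-223 - 99*(-253)) - 365) + 180907 = ((-223 + 25047) - 365) + 180907 = (24824 - 365) + 180907 = 24459 + 180907 = 205366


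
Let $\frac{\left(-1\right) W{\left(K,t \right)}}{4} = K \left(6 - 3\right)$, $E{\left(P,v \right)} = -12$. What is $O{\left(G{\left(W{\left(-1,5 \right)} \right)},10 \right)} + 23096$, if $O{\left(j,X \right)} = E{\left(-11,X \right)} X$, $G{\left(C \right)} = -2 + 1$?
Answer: $22976$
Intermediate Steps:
$W{\left(K,t \right)} = - 12 K$ ($W{\left(K,t \right)} = - 4 K \left(6 - 3\right) = - 4 K 3 = - 4 \cdot 3 K = - 12 K$)
$G{\left(C \right)} = -1$
$O{\left(j,X \right)} = - 12 X$
$O{\left(G{\left(W{\left(-1,5 \right)} \right)},10 \right)} + 23096 = \left(-12\right) 10 + 23096 = -120 + 23096 = 22976$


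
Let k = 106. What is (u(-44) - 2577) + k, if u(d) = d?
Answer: -2515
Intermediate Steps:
(u(-44) - 2577) + k = (-44 - 2577) + 106 = -2621 + 106 = -2515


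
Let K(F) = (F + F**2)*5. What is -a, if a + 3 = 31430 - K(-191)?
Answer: 150023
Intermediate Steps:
K(F) = 5*F + 5*F**2
a = -150023 (a = -3 + (31430 - 5*(-191)*(1 - 191)) = -3 + (31430 - 5*(-191)*(-190)) = -3 + (31430 - 1*181450) = -3 + (31430 - 181450) = -3 - 150020 = -150023)
-a = -1*(-150023) = 150023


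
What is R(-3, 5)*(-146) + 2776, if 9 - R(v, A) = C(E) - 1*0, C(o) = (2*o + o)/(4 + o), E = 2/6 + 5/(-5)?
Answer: 6872/5 ≈ 1374.4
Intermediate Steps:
E = -2/3 (E = 2*(1/6) + 5*(-1/5) = 1/3 - 1 = -2/3 ≈ -0.66667)
C(o) = 3*o/(4 + o) (C(o) = (3*o)/(4 + o) = 3*o/(4 + o))
R(v, A) = 48/5 (R(v, A) = 9 - (3*(-2/3)/(4 - 2/3) - 1*0) = 9 - (3*(-2/3)/(10/3) + 0) = 9 - (3*(-2/3)*(3/10) + 0) = 9 - (-3/5 + 0) = 9 - 1*(-3/5) = 9 + 3/5 = 48/5)
R(-3, 5)*(-146) + 2776 = (48/5)*(-146) + 2776 = -7008/5 + 2776 = 6872/5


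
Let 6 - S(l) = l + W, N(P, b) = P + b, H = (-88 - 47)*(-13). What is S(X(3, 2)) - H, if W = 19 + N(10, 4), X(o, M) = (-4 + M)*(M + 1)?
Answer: -1776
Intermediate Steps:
X(o, M) = (1 + M)*(-4 + M) (X(o, M) = (-4 + M)*(1 + M) = (1 + M)*(-4 + M))
H = 1755 (H = -135*(-13) = 1755)
W = 33 (W = 19 + (10 + 4) = 19 + 14 = 33)
S(l) = -27 - l (S(l) = 6 - (l + 33) = 6 - (33 + l) = 6 + (-33 - l) = -27 - l)
S(X(3, 2)) - H = (-27 - (-4 + 2² - 3*2)) - 1*1755 = (-27 - (-4 + 4 - 6)) - 1755 = (-27 - 1*(-6)) - 1755 = (-27 + 6) - 1755 = -21 - 1755 = -1776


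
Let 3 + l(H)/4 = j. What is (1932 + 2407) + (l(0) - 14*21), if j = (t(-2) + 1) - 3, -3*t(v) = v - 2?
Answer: 12091/3 ≈ 4030.3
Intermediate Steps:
t(v) = ⅔ - v/3 (t(v) = -(v - 2)/3 = -(-2 + v)/3 = ⅔ - v/3)
j = -⅔ (j = ((⅔ - ⅓*(-2)) + 1) - 3 = ((⅔ + ⅔) + 1) - 3 = (4/3 + 1) - 3 = 7/3 - 3 = -⅔ ≈ -0.66667)
l(H) = -44/3 (l(H) = -12 + 4*(-⅔) = -12 - 8/3 = -44/3)
(1932 + 2407) + (l(0) - 14*21) = (1932 + 2407) + (-44/3 - 14*21) = 4339 + (-44/3 - 294) = 4339 - 926/3 = 12091/3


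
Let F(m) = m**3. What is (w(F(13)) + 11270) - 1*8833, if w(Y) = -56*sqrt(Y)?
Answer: 2437 - 728*sqrt(13) ≈ -187.84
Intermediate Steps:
(w(F(13)) + 11270) - 1*8833 = (-56*13*sqrt(13) + 11270) - 1*8833 = (-728*sqrt(13) + 11270) - 8833 = (11270 - 728*sqrt(13)) - 8833 = 2437 - 728*sqrt(13)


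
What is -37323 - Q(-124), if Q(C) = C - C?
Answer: -37323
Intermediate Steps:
Q(C) = 0
-37323 - Q(-124) = -37323 - 1*0 = -37323 + 0 = -37323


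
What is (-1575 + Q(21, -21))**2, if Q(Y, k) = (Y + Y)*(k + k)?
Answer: 11148921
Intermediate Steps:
Q(Y, k) = 4*Y*k (Q(Y, k) = (2*Y)*(2*k) = 4*Y*k)
(-1575 + Q(21, -21))**2 = (-1575 + 4*21*(-21))**2 = (-1575 - 1764)**2 = (-3339)**2 = 11148921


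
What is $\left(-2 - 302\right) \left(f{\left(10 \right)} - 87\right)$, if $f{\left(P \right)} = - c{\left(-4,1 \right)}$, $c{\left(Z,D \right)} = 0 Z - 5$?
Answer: $24928$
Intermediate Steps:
$c{\left(Z,D \right)} = -5$ ($c{\left(Z,D \right)} = 0 - 5 = -5$)
$f{\left(P \right)} = 5$ ($f{\left(P \right)} = \left(-1\right) \left(-5\right) = 5$)
$\left(-2 - 302\right) \left(f{\left(10 \right)} - 87\right) = \left(-2 - 302\right) \left(5 - 87\right) = \left(-304\right) \left(-82\right) = 24928$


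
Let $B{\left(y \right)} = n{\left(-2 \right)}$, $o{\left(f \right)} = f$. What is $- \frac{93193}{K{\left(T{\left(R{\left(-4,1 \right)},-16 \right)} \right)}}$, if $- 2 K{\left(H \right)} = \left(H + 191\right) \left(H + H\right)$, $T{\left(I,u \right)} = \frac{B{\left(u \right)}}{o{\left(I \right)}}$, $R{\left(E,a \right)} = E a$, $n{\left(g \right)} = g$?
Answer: $\frac{372772}{383} \approx 973.29$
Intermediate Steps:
$B{\left(y \right)} = -2$
$T{\left(I,u \right)} = - \frac{2}{I}$
$K{\left(H \right)} = - H \left(191 + H\right)$ ($K{\left(H \right)} = - \frac{\left(H + 191\right) \left(H + H\right)}{2} = - \frac{\left(191 + H\right) 2 H}{2} = - \frac{2 H \left(191 + H\right)}{2} = - H \left(191 + H\right)$)
$- \frac{93193}{K{\left(T{\left(R{\left(-4,1 \right)},-16 \right)} \right)}} = - \frac{93193}{\left(-1\right) \left(- \frac{2}{\left(-4\right) 1}\right) \left(191 - \frac{2}{\left(-4\right) 1}\right)} = - \frac{93193}{\left(-1\right) \left(- \frac{2}{-4}\right) \left(191 - \frac{2}{-4}\right)} = - \frac{93193}{\left(-1\right) \left(\left(-2\right) \left(- \frac{1}{4}\right)\right) \left(191 - - \frac{1}{2}\right)} = - \frac{93193}{\left(-1\right) \frac{1}{2} \left(191 + \frac{1}{2}\right)} = - \frac{93193}{\left(-1\right) \frac{1}{2} \cdot \frac{383}{2}} = - \frac{93193}{- \frac{383}{4}} = \left(-93193\right) \left(- \frac{4}{383}\right) = \frac{372772}{383}$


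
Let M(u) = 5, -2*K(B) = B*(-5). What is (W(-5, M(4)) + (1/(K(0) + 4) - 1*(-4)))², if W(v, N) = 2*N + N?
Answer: 5929/16 ≈ 370.56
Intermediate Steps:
K(B) = 5*B/2 (K(B) = -B*(-5)/2 = -(-5)*B/2 = 5*B/2)
W(v, N) = 3*N
(W(-5, M(4)) + (1/(K(0) + 4) - 1*(-4)))² = (3*5 + (1/((5/2)*0 + 4) - 1*(-4)))² = (15 + (1/(0 + 4) + 4))² = (15 + (1/4 + 4))² = (15 + (¼ + 4))² = (15 + 17/4)² = (77/4)² = 5929/16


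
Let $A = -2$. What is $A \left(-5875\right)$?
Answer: $11750$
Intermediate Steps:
$A \left(-5875\right) = \left(-2\right) \left(-5875\right) = 11750$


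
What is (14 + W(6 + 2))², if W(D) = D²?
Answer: 6084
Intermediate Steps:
(14 + W(6 + 2))² = (14 + (6 + 2)²)² = (14 + 8²)² = (14 + 64)² = 78² = 6084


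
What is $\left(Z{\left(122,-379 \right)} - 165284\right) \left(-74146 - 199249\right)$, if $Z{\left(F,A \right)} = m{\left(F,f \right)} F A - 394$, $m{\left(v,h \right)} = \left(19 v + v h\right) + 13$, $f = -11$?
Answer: $12547479928700$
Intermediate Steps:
$m{\left(v,h \right)} = 13 + 19 v + h v$ ($m{\left(v,h \right)} = \left(19 v + h v\right) + 13 = 13 + 19 v + h v$)
$Z{\left(F,A \right)} = -394 + A F \left(13 + 8 F\right)$ ($Z{\left(F,A \right)} = \left(13 + 19 F - 11 F\right) F A - 394 = \left(13 + 8 F\right) F A - 394 = F \left(13 + 8 F\right) A - 394 = A F \left(13 + 8 F\right) - 394 = -394 + A F \left(13 + 8 F\right)$)
$\left(Z{\left(122,-379 \right)} - 165284\right) \left(-74146 - 199249\right) = \left(\left(-394 - 46238 \left(13 + 8 \cdot 122\right)\right) - 165284\right) \left(-74146 - 199249\right) = \left(\left(-394 - 46238 \left(13 + 976\right)\right) - 165284\right) \left(-273395\right) = \left(\left(-394 - 46238 \cdot 989\right) - 165284\right) \left(-273395\right) = \left(\left(-394 - 45729382\right) - 165284\right) \left(-273395\right) = \left(-45729776 - 165284\right) \left(-273395\right) = \left(-45895060\right) \left(-273395\right) = 12547479928700$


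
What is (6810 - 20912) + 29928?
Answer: 15826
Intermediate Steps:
(6810 - 20912) + 29928 = -14102 + 29928 = 15826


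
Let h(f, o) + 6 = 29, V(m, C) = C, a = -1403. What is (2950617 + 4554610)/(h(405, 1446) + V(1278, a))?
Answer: -7505227/1380 ≈ -5438.6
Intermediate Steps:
h(f, o) = 23 (h(f, o) = -6 + 29 = 23)
(2950617 + 4554610)/(h(405, 1446) + V(1278, a)) = (2950617 + 4554610)/(23 - 1403) = 7505227/(-1380) = 7505227*(-1/1380) = -7505227/1380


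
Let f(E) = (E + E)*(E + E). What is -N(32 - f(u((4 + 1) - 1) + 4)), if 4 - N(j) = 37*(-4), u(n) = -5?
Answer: -152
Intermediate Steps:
f(E) = 4*E² (f(E) = (2*E)*(2*E) = 4*E²)
N(j) = 152 (N(j) = 4 - 37*(-4) = 4 - 1*(-148) = 4 + 148 = 152)
-N(32 - f(u((4 + 1) - 1) + 4)) = -1*152 = -152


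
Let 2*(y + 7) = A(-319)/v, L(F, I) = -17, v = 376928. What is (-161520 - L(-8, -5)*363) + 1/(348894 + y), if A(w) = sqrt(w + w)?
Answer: (-155349*sqrt(638) + 40858427216243072*I)/(sqrt(638) - 263010558272*I) ≈ -1.5535e+5 + 1.4211e-14*I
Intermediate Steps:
A(w) = sqrt(2)*sqrt(w) (A(w) = sqrt(2*w) = sqrt(2)*sqrt(w))
y = -7 + I*sqrt(638)/753856 (y = -7 + ((sqrt(2)*sqrt(-319))/376928)/2 = -7 + ((sqrt(2)*(I*sqrt(319)))*(1/376928))/2 = -7 + ((I*sqrt(638))*(1/376928))/2 = -7 + (I*sqrt(638)/376928)/2 = -7 + I*sqrt(638)/753856 ≈ -7.0 + 3.3506e-5*I)
(-161520 - L(-8, -5)*363) + 1/(348894 + y) = (-161520 - (-17)*363) + 1/(348894 + (-7 + I*sqrt(638)/753856)) = (-161520 - 1*(-6171)) + 1/(348887 + I*sqrt(638)/753856) = (-161520 + 6171) + 1/(348887 + I*sqrt(638)/753856) = -155349 + 1/(348887 + I*sqrt(638)/753856)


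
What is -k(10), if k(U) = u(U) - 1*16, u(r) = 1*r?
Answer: 6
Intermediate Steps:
u(r) = r
k(U) = -16 + U (k(U) = U - 1*16 = U - 16 = -16 + U)
-k(10) = -(-16 + 10) = -1*(-6) = 6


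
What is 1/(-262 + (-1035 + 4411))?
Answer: 1/3114 ≈ 0.00032113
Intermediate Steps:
1/(-262 + (-1035 + 4411)) = 1/(-262 + 3376) = 1/3114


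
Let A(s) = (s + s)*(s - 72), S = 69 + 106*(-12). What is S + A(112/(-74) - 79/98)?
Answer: -5641825901/6573938 ≈ -858.21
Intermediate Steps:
S = -1203 (S = 69 - 1272 = -1203)
A(s) = 2*s*(-72 + s) (A(s) = (2*s)*(-72 + s) = 2*s*(-72 + s))
S + A(112/(-74) - 79/98) = -1203 + 2*(112/(-74) - 79/98)*(-72 + (112/(-74) - 79/98)) = -1203 + 2*(112*(-1/74) - 79*1/98)*(-72 + (112*(-1/74) - 79*1/98)) = -1203 + 2*(-56/37 - 79/98)*(-72 + (-56/37 - 79/98)) = -1203 + 2*(-8411/3626)*(-72 - 8411/3626) = -1203 + 2*(-8411/3626)*(-269483/3626) = -1203 + 2266621513/6573938 = -5641825901/6573938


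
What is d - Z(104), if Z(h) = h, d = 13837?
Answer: 13733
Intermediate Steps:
d - Z(104) = 13837 - 1*104 = 13837 - 104 = 13733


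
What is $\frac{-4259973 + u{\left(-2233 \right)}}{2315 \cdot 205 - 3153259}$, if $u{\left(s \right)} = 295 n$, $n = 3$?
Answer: $\frac{1064772}{669671} \approx 1.59$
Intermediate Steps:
$u{\left(s \right)} = 885$ ($u{\left(s \right)} = 295 \cdot 3 = 885$)
$\frac{-4259973 + u{\left(-2233 \right)}}{2315 \cdot 205 - 3153259} = \frac{-4259973 + 885}{2315 \cdot 205 - 3153259} = - \frac{4259088}{474575 - 3153259} = - \frac{4259088}{-2678684} = \left(-4259088\right) \left(- \frac{1}{2678684}\right) = \frac{1064772}{669671}$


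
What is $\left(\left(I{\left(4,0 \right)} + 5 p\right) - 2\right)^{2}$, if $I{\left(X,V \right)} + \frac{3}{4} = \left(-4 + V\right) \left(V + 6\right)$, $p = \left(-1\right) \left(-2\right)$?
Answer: $\frac{4489}{16} \approx 280.56$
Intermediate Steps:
$p = 2$
$I{\left(X,V \right)} = - \frac{3}{4} + \left(-4 + V\right) \left(6 + V\right)$ ($I{\left(X,V \right)} = - \frac{3}{4} + \left(-4 + V\right) \left(V + 6\right) = - \frac{3}{4} + \left(-4 + V\right) \left(6 + V\right)$)
$\left(\left(I{\left(4,0 \right)} + 5 p\right) - 2\right)^{2} = \left(\left(\left(- \frac{99}{4} + 0^{2} + 2 \cdot 0\right) + 5 \cdot 2\right) - 2\right)^{2} = \left(\left(\left(- \frac{99}{4} + 0 + 0\right) + 10\right) - 2\right)^{2} = \left(\left(- \frac{99}{4} + 10\right) - 2\right)^{2} = \left(- \frac{59}{4} - 2\right)^{2} = \left(- \frac{67}{4}\right)^{2} = \frac{4489}{16}$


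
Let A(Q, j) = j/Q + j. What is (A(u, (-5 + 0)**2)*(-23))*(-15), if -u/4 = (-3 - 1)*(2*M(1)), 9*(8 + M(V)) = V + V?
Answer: 3848475/448 ≈ 8590.3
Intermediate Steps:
M(V) = -8 + 2*V/9 (M(V) = -8 + (V + V)/9 = -8 + (2*V)/9 = -8 + 2*V/9)
u = -2240/9 (u = -4*(-3 - 1)*2*(-8 + (2/9)*1) = -(-16)*2*(-8 + 2/9) = -(-16)*2*(-70/9) = -(-16)*(-140)/9 = -4*560/9 = -2240/9 ≈ -248.89)
A(Q, j) = j + j/Q
(A(u, (-5 + 0)**2)*(-23))*(-15) = (((-5 + 0)**2 + (-5 + 0)**2/(-2240/9))*(-23))*(-15) = (((-5)**2 + (-5)**2*(-9/2240))*(-23))*(-15) = ((25 + 25*(-9/2240))*(-23))*(-15) = ((25 - 45/448)*(-23))*(-15) = ((11155/448)*(-23))*(-15) = -256565/448*(-15) = 3848475/448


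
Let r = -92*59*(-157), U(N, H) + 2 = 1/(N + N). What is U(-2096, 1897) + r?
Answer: 3572397247/4192 ≈ 8.5219e+5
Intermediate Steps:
U(N, H) = -2 + 1/(2*N) (U(N, H) = -2 + 1/(N + N) = -2 + 1/(2*N))
r = 852196 (r = -5428*(-157) = 852196)
U(-2096, 1897) + r = (-2 + (½)/(-2096)) + 852196 = (-2 + (½)*(-1/2096)) + 852196 = (-2 - 1/4192) + 852196 = -8385/4192 + 852196 = 3572397247/4192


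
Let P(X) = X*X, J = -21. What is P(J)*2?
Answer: 882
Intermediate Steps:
P(X) = X²
P(J)*2 = (-21)²*2 = 441*2 = 882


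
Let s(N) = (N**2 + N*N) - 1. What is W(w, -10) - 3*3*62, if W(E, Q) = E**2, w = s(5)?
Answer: 1843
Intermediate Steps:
s(N) = -1 + 2*N**2 (s(N) = (N**2 + N**2) - 1 = 2*N**2 - 1 = -1 + 2*N**2)
w = 49 (w = -1 + 2*5**2 = -1 + 2*25 = -1 + 50 = 49)
W(w, -10) - 3*3*62 = 49**2 - 3*3*62 = 2401 - 9*62 = 2401 - 558 = 1843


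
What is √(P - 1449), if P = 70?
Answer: I*√1379 ≈ 37.135*I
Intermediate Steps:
√(P - 1449) = √(70 - 1449) = √(-1379) = I*√1379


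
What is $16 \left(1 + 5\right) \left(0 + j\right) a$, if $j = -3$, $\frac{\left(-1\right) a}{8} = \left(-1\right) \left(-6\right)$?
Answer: $13824$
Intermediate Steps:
$a = -48$ ($a = - 8 \left(\left(-1\right) \left(-6\right)\right) = \left(-8\right) 6 = -48$)
$16 \left(1 + 5\right) \left(0 + j\right) a = 16 \left(1 + 5\right) \left(0 - 3\right) \left(-48\right) = 16 \cdot 6 \left(-3\right) \left(-48\right) = 16 \left(-18\right) \left(-48\right) = \left(-288\right) \left(-48\right) = 13824$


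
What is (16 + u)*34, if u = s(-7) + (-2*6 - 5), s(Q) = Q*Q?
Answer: 1632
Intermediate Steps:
s(Q) = Q²
u = 32 (u = (-7)² + (-2*6 - 5) = 49 + (-12 - 5) = 49 - 17 = 32)
(16 + u)*34 = (16 + 32)*34 = 48*34 = 1632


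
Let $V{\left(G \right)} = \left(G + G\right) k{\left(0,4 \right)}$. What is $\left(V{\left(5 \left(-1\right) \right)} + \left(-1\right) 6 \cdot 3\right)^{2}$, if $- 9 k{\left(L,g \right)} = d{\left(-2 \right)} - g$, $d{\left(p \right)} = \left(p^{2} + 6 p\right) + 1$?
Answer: $\frac{73984}{81} \approx 913.38$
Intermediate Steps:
$d{\left(p \right)} = 1 + p^{2} + 6 p$
$k{\left(L,g \right)} = \frac{7}{9} + \frac{g}{9}$ ($k{\left(L,g \right)} = - \frac{\left(1 + \left(-2\right)^{2} + 6 \left(-2\right)\right) - g}{9} = - \frac{\left(1 + 4 - 12\right) - g}{9} = - \frac{-7 - g}{9} = \frac{7}{9} + \frac{g}{9}$)
$V{\left(G \right)} = \frac{22 G}{9}$ ($V{\left(G \right)} = \left(G + G\right) \left(\frac{7}{9} + \frac{1}{9} \cdot 4\right) = 2 G \left(\frac{7}{9} + \frac{4}{9}\right) = 2 G \frac{11}{9} = \frac{22 G}{9}$)
$\left(V{\left(5 \left(-1\right) \right)} + \left(-1\right) 6 \cdot 3\right)^{2} = \left(\frac{22 \cdot 5 \left(-1\right)}{9} + \left(-1\right) 6 \cdot 3\right)^{2} = \left(\frac{22}{9} \left(-5\right) - 18\right)^{2} = \left(- \frac{110}{9} - 18\right)^{2} = \left(- \frac{272}{9}\right)^{2} = \frac{73984}{81}$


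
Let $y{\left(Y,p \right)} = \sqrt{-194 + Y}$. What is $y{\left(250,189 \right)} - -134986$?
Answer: $134986 + 2 \sqrt{14} \approx 1.3499 \cdot 10^{5}$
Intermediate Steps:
$y{\left(250,189 \right)} - -134986 = \sqrt{-194 + 250} - -134986 = \sqrt{56} + 134986 = 2 \sqrt{14} + 134986 = 134986 + 2 \sqrt{14}$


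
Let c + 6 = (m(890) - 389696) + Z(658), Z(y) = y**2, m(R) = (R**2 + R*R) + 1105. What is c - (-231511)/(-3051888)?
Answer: 710029121855/435984 ≈ 1.6286e+6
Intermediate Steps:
m(R) = 1105 + 2*R**2 (m(R) = (R**2 + R**2) + 1105 = 2*R**2 + 1105 = 1105 + 2*R**2)
c = 1628567 (c = -6 + (((1105 + 2*890**2) - 389696) + 658**2) = -6 + (((1105 + 2*792100) - 389696) + 432964) = -6 + (((1105 + 1584200) - 389696) + 432964) = -6 + ((1585305 - 389696) + 432964) = -6 + (1195609 + 432964) = -6 + 1628573 = 1628567)
c - (-231511)/(-3051888) = 1628567 - (-231511)/(-3051888) = 1628567 - (-231511)*(-1)/3051888 = 1628567 - 1*33073/435984 = 1628567 - 33073/435984 = 710029121855/435984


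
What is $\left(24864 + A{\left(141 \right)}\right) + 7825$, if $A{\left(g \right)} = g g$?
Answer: $52570$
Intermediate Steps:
$A{\left(g \right)} = g^{2}$
$\left(24864 + A{\left(141 \right)}\right) + 7825 = \left(24864 + 141^{2}\right) + 7825 = \left(24864 + 19881\right) + 7825 = 44745 + 7825 = 52570$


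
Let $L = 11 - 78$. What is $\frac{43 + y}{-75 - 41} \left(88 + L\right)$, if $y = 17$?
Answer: $- \frac{315}{29} \approx -10.862$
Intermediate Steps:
$L = -67$
$\frac{43 + y}{-75 - 41} \left(88 + L\right) = \frac{43 + 17}{-75 - 41} \left(88 - 67\right) = \frac{60}{-116} \cdot 21 = 60 \left(- \frac{1}{116}\right) 21 = \left(- \frac{15}{29}\right) 21 = - \frac{315}{29}$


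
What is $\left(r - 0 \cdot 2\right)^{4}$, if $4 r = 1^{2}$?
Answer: $\frac{1}{256} \approx 0.0039063$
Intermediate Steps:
$r = \frac{1}{4}$ ($r = \frac{1^{2}}{4} = \frac{1}{4} \cdot 1 = \frac{1}{4} \approx 0.25$)
$\left(r - 0 \cdot 2\right)^{4} = \left(\frac{1}{4} - 0 \cdot 2\right)^{4} = \left(\frac{1}{4} - 0\right)^{4} = \left(\frac{1}{4} + 0\right)^{4} = \left(\frac{1}{4}\right)^{4} = \frac{1}{256}$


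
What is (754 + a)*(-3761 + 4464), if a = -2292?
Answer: -1081214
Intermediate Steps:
(754 + a)*(-3761 + 4464) = (754 - 2292)*(-3761 + 4464) = -1538*703 = -1081214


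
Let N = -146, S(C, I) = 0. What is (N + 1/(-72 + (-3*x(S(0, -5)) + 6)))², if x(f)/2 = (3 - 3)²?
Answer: 92871769/4356 ≈ 21320.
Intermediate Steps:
x(f) = 0 (x(f) = 2*(3 - 3)² = 2*0² = 2*0 = 0)
(N + 1/(-72 + (-3*x(S(0, -5)) + 6)))² = (-146 + 1/(-72 + (-3*0 + 6)))² = (-146 + 1/(-72 + (0 + 6)))² = (-146 + 1/(-72 + 6))² = (-146 + 1/(-66))² = (-146 - 1/66)² = (-9637/66)² = 92871769/4356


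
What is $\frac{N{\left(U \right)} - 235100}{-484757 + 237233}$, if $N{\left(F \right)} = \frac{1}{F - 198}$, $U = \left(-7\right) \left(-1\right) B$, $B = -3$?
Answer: $\frac{51486901}{54207756} \approx 0.94981$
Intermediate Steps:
$U = -21$ ($U = \left(-7\right) \left(-1\right) \left(-3\right) = 7 \left(-3\right) = -21$)
$N{\left(F \right)} = \frac{1}{-198 + F}$
$\frac{N{\left(U \right)} - 235100}{-484757 + 237233} = \frac{\frac{1}{-198 - 21} - 235100}{-484757 + 237233} = \frac{\frac{1}{-219} - 235100}{-247524} = \left(- \frac{1}{219} - 235100\right) \left(- \frac{1}{247524}\right) = \left(- \frac{51486901}{219}\right) \left(- \frac{1}{247524}\right) = \frac{51486901}{54207756}$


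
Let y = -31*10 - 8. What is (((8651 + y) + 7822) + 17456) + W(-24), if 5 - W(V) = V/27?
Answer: 302552/9 ≈ 33617.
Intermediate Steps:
W(V) = 5 - V/27
y = -318 (y = -310 - 8 = -318)
(((8651 + y) + 7822) + 17456) + W(-24) = (((8651 - 318) + 7822) + 17456) + (5 - 1/27*(-24)) = ((8333 + 7822) + 17456) + (5 + 8/9) = (16155 + 17456) + 53/9 = 33611 + 53/9 = 302552/9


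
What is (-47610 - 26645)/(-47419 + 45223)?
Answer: 74255/2196 ≈ 33.814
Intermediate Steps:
(-47610 - 26645)/(-47419 + 45223) = -74255/(-2196) = -74255*(-1/2196) = 74255/2196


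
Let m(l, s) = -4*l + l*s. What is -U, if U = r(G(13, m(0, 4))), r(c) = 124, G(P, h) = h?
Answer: -124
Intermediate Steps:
U = 124
-U = -1*124 = -124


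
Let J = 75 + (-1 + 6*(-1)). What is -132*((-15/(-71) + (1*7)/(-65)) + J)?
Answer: -41487336/4615 ≈ -8989.7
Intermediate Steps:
J = 68 (J = 75 + (-1 - 6) = 75 - 7 = 68)
-132*((-15/(-71) + (1*7)/(-65)) + J) = -132*((-15/(-71) + (1*7)/(-65)) + 68) = -132*((-15*(-1/71) + 7*(-1/65)) + 68) = -132*((15/71 - 7/65) + 68) = -132*(478/4615 + 68) = -132*314298/4615 = -41487336/4615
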